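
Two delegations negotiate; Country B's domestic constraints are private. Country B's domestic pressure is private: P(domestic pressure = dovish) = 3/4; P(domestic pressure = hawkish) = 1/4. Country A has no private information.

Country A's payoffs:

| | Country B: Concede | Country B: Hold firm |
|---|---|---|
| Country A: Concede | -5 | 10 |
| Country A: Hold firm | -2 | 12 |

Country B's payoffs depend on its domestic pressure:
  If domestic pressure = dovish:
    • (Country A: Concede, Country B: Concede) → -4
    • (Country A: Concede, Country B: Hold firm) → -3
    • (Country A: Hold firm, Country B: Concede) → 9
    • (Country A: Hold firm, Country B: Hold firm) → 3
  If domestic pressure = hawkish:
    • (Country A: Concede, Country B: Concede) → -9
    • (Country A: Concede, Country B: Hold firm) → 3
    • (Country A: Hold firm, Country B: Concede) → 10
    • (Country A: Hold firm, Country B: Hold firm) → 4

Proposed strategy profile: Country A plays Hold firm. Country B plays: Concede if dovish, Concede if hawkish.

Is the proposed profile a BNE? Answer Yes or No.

Country A plays Hold firm: E[Hold firm] = 3/4·(-2) + 1/4·(-2) = -2; E[Concede] = -5. Best-responding. ✓
Country B (domestic pressure dovish), facing Hold firm: Concede gives 9, Hold firm gives 3. Proposed Concede is best. ✓
Country B (domestic pressure hawkish), facing Hold firm: Concede gives 10, Hold firm gives 4. Proposed Concede is best. ✓

Yes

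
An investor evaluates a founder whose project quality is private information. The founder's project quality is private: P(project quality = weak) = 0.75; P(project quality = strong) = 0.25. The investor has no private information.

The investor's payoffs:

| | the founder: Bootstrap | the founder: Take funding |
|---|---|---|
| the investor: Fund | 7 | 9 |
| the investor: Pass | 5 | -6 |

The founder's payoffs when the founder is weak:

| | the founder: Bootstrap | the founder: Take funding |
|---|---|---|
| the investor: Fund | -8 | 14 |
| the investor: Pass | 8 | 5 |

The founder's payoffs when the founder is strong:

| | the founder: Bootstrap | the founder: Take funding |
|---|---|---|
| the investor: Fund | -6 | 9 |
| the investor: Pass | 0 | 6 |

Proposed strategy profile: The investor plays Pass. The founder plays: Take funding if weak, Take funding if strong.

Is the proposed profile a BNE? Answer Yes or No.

The investor plays Pass: E[Pass] = 0.75·(-6) + 0.25·(-6) = -6; E[Fund] = 9. Not best-responding. ✗
The founder (project quality weak), facing Pass: Bootstrap gives 8, Take funding gives 5. Proposed Take funding is not best — profitable deviation exists. ✗
The founder (project quality strong), facing Pass: Bootstrap gives 0, Take funding gives 6. Proposed Take funding is best. ✓

No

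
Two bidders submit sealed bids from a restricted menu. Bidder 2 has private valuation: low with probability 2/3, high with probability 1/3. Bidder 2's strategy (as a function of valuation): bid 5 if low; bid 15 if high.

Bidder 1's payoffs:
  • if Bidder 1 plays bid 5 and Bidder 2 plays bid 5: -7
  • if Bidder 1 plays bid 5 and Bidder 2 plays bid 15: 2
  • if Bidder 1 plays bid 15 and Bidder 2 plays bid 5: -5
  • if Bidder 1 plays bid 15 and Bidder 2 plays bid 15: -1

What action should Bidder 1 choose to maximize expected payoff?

bid 15

E[bid 5] = 2/3·(-7) + 1/3·(2) = -4
E[bid 15] = 2/3·(-5) + 1/3·(-1) = -11/3
Best response: bid 15 (-11/3 is the largest).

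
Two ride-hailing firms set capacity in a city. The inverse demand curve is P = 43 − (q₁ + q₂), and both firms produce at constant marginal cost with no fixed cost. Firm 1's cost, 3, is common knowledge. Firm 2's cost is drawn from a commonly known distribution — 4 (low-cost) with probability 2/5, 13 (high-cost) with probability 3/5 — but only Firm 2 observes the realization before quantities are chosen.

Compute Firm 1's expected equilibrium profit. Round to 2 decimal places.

239.22

Type-c best response for Firm 2: q₂(c) = (43 − c)/2 − q₁/2.
Firm 1 maximizes expected profit; its first-order condition is 43 − 2q₁ − E[q₂] − 3 = 0.
Substituting E[q₂] and solving: E[c₂] = 9.4, so q₁ = (43 − 2·3 + 9.4)/3 = 15.4667.
E[P] = 43 − (q₁ + E[q₂]) = 18.4667; Firm 1's expected profit = (E[P] − 3)·q₁ = (18.4667 − 3)·15.4667 = 239.218.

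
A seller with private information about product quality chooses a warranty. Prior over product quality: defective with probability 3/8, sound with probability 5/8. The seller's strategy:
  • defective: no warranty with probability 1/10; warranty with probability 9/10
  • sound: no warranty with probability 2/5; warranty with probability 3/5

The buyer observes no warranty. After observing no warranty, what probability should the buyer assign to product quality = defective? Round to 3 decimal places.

P(no warranty) = (3/8)·(1/10) + (5/8)·(2/5) = 23/80
P(defective | no warranty) = ((3/8)·(1/10)) / (23/80) = (3/80) / (23/80) = 3/23

0.130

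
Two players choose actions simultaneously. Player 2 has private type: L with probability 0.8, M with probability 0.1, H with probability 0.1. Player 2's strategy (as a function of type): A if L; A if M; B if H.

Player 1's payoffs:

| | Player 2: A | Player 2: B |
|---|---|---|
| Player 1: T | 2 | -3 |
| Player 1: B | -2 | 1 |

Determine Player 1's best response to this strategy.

T

E[T] = 0.8·(2) + 0.1·(2) + 0.1·(-3) = 1.5
E[B] = 0.8·(-2) + 0.1·(-2) + 0.1·(1) = -1.7
Best response: T (1.5 is the largest).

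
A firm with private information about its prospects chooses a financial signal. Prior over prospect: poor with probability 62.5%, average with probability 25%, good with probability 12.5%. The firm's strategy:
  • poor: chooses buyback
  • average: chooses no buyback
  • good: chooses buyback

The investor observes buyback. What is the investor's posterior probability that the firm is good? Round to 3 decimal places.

0.167

Apply Bayes' rule using the sender's strategy as the likelihood.
P(buyback) = 0.625·1 + 0.25·0 + 0.125·1 = 0.75
P(good | buyback) = (0.125·1) / 0.75 = 0.125 / 0.75 = 0.166667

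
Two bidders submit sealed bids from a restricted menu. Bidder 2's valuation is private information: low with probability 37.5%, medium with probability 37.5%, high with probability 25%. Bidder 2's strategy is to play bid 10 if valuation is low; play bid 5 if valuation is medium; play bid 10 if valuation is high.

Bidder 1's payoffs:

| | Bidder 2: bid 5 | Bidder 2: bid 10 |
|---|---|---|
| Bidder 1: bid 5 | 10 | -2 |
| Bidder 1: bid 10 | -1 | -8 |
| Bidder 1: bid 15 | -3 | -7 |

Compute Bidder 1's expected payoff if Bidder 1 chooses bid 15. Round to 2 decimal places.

E[bid 15] = 0.375·(-7) + 0.375·(-3) + 0.25·(-7) = (-2.625) + (-1.125) + (-1.75) = -5.5

-5.50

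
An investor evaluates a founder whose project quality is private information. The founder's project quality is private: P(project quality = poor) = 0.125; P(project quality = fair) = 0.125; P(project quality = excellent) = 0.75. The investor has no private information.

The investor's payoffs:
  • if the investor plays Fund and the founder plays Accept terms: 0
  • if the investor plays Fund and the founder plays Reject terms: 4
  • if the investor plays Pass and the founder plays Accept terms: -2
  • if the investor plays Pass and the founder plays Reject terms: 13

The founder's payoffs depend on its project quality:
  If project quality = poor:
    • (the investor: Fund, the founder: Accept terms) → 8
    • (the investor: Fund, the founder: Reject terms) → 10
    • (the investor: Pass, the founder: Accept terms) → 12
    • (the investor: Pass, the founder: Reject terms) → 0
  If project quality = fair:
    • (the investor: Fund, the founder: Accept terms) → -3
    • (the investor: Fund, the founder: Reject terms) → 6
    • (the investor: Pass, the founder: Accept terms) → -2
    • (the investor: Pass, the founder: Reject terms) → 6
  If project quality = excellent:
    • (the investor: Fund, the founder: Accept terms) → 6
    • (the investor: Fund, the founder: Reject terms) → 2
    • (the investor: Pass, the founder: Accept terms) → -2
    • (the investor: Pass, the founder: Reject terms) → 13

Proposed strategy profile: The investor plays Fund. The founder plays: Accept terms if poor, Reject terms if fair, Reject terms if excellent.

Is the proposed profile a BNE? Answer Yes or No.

No

The investor plays Fund: E[Fund] = 0.125·(0) + 0.125·(4) + 0.75·(4) = 3.5; E[Pass] = 11.125. Not best-responding. ✗
The founder (project quality poor), facing Fund: Accept terms gives 8, Reject terms gives 10. Proposed Accept terms is not best — profitable deviation exists. ✗
The founder (project quality fair), facing Fund: Accept terms gives -3, Reject terms gives 6. Proposed Reject terms is best. ✓
The founder (project quality excellent), facing Fund: Accept terms gives 6, Reject terms gives 2. Proposed Reject terms is not best — profitable deviation exists. ✗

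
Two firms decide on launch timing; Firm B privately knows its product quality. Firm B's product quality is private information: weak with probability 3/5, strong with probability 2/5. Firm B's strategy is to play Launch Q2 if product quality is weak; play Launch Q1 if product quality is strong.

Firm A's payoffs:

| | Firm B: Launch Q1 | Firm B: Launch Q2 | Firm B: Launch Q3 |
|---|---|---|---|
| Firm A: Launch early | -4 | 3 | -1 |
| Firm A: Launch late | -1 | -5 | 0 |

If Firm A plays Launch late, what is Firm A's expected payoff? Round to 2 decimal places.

-3.40

E[Launch late] = 3/5·(-5) + 2/5·(-1) = (-3) + (-2/5) = -17/5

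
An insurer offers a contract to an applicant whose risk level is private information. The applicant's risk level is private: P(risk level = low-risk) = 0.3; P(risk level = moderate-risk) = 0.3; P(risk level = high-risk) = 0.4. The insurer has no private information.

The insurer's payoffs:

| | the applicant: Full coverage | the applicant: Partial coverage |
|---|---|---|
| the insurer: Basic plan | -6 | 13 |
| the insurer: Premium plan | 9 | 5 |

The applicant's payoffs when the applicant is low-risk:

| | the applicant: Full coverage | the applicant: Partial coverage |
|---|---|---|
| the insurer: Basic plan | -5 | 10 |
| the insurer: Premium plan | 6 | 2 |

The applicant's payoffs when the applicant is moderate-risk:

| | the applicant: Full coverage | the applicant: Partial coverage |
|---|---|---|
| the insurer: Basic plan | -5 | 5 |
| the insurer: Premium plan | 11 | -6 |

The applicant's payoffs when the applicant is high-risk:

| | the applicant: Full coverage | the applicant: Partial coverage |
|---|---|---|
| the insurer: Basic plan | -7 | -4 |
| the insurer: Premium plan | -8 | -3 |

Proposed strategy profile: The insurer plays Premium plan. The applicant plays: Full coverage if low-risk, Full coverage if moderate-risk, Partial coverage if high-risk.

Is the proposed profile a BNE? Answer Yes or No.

Yes

The insurer plays Premium plan: E[Premium plan] = 0.3·(9) + 0.3·(9) + 0.4·(5) = 7.4; E[Basic plan] = 1.6. Best-responding. ✓
The applicant (risk level low-risk), facing Premium plan: Full coverage gives 6, Partial coverage gives 2. Proposed Full coverage is best. ✓
The applicant (risk level moderate-risk), facing Premium plan: Full coverage gives 11, Partial coverage gives -6. Proposed Full coverage is best. ✓
The applicant (risk level high-risk), facing Premium plan: Full coverage gives -8, Partial coverage gives -3. Proposed Partial coverage is best. ✓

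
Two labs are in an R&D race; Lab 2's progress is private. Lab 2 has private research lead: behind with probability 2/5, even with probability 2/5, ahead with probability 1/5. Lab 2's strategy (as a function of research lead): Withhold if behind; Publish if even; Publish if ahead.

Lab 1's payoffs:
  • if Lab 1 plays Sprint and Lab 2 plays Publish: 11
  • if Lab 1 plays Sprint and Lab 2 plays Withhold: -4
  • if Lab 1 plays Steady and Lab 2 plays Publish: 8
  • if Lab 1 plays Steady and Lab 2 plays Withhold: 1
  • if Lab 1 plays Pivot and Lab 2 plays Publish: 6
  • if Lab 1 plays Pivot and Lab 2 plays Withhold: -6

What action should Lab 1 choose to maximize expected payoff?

E[Sprint] = 2/5·(-4) + 2/5·(11) + 1/5·(11) = 5
E[Steady] = 2/5·(1) + 2/5·(8) + 1/5·(8) = 26/5
E[Pivot] = 2/5·(-6) + 2/5·(6) + 1/5·(6) = 6/5
Best response: Steady (26/5 is the largest).

Steady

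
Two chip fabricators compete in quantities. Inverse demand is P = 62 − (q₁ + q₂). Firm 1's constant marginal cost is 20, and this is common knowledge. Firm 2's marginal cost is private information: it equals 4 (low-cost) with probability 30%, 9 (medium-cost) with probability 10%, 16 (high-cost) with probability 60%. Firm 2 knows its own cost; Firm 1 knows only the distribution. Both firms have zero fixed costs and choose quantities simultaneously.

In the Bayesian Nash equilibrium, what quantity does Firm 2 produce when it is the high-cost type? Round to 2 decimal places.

17.38

Firm 2 with cost c maximizes (62 − (q₁+q₂) − c)·q₂, giving q₂(c) = (62 − c − q₁)/2.
E[c₂] = 0.3·4 + 0.1·9 + 0.6·16 = 11.7
Firm 1's FOC against E[q₂] yields q₁ = (62 − 2·20 + E[c₂])/3 = (62 − 40 + 11.7)/3 = 11.2333.
q₂(high-cost) = (62 − 16 − 11.2333)/2 = 17.3833.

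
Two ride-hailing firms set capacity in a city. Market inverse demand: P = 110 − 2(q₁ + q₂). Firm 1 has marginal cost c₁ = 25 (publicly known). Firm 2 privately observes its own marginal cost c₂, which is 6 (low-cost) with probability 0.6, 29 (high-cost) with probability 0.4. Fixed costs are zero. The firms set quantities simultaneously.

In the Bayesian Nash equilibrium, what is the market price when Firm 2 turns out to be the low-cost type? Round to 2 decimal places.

45.47

Type-c best response for Firm 2: q₂(c) = (110 − c)/4 − q₁/2.
Firm 1 maximizes expected profit; its first-order condition is 110 − 4q₁ − 2E[q₂] − 25 = 0.
Substituting E[q₂] and solving: E[c₂] = 15.2, so q₁ = (110 − 2·25 + 15.2)/6 = 12.5333.
q₂(low-cost) = 19.7333, so P = 110 − 2·(12.5333 + 19.7333) = 45.4667.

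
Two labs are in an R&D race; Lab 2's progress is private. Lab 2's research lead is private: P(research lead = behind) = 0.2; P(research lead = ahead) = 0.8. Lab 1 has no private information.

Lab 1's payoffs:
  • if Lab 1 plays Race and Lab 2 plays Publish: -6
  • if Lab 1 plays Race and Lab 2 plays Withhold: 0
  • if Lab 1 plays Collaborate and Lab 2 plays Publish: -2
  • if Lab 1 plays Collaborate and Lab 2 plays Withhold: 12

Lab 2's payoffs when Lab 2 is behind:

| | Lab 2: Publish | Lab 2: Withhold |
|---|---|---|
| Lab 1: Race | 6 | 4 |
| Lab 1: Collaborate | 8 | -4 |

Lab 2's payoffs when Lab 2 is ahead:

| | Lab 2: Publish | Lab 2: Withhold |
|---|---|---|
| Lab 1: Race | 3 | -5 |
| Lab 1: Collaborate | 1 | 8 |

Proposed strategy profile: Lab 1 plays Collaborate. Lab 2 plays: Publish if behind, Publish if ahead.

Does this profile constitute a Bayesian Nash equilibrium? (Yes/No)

A profile is a BNE iff every type of every player is best-responding given beliefs about the other side.
Lab 1 plays Collaborate: E[Collaborate] = 0.2·(-2) + 0.8·(-2) = -2; E[Race] = -6. Best-responding. ✓
Lab 2 (research lead behind), facing Collaborate: Publish gives 8, Withhold gives -4. Proposed Publish is best. ✓
Lab 2 (research lead ahead), facing Collaborate: Publish gives 1, Withhold gives 8. Proposed Publish is not best — profitable deviation exists. ✗

No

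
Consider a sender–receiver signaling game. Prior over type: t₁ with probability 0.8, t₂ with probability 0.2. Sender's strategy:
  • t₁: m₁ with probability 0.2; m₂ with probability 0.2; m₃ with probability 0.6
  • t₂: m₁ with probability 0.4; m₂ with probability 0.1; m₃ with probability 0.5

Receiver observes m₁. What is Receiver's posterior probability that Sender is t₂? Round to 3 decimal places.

Apply Bayes' rule using the sender's strategy as the likelihood.
P(m₁) = 0.8·0.2 + 0.2·0.4 = 0.24
P(t₂ | m₁) = (0.2·0.4) / 0.24 = 0.08 / 0.24 = 0.333333

0.333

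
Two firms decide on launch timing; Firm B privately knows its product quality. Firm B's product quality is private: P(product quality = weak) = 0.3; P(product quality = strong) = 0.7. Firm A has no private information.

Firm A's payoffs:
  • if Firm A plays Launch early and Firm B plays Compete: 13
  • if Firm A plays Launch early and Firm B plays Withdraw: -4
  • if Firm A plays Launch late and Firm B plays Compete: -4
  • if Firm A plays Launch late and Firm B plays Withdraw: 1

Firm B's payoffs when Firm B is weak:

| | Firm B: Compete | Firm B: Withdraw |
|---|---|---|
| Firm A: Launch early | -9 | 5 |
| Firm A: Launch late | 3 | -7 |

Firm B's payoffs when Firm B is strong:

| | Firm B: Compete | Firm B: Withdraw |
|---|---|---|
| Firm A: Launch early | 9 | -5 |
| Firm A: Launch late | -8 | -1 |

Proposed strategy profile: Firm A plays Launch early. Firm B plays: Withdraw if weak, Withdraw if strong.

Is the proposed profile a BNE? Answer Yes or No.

No

Firm A plays Launch early: E[Launch early] = 0.3·(-4) + 0.7·(-4) = -4; E[Launch late] = 1. Not best-responding. ✗
Firm B (product quality weak), facing Launch early: Compete gives -9, Withdraw gives 5. Proposed Withdraw is best. ✓
Firm B (product quality strong), facing Launch early: Compete gives 9, Withdraw gives -5. Proposed Withdraw is not best — profitable deviation exists. ✗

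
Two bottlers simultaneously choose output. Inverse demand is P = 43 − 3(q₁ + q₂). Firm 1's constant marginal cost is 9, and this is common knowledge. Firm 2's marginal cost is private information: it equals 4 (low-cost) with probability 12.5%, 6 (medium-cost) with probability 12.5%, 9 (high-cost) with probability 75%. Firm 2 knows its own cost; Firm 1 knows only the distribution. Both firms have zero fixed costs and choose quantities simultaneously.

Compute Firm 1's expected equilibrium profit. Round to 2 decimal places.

40.33

Each type of Firm 2 best-responds to q₁; Firm 1 best-responds to the expected q₂ over Firm 2's types.
Firm 2 with cost c maximizes (43 − 3(q₁+q₂) − c)·q₂, giving q₂(c) = (43 − c − 3q₁)/6.
E[c₂] = 0.125·4 + 0.125·6 + 0.75·9 = 8
Firm 1's FOC against E[q₂] yields q₁ = (43 − 2·9 + E[c₂])/9 = (43 − 18 + 8)/9 = 3.66667.
E[P] = 43 − 3·(q₁ + E[q₂]) = 20; Firm 1's expected profit = (E[P] − 9)·q₁ = (20 − 9)·3.66667 = 40.3333.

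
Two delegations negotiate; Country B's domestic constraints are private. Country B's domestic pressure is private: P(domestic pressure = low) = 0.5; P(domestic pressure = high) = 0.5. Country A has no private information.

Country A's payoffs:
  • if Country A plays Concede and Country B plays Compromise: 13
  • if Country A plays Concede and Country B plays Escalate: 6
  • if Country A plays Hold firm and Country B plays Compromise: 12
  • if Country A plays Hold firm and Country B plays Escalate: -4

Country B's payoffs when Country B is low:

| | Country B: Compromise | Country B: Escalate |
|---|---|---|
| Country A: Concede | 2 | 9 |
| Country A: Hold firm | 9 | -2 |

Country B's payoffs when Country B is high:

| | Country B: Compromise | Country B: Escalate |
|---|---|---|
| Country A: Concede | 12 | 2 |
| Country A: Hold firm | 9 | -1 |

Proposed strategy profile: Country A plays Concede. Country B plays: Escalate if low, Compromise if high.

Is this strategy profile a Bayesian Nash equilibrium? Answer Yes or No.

Yes

Country A plays Concede: E[Concede] = 0.5·(6) + 0.5·(13) = 9.5; E[Hold firm] = 4. Best-responding. ✓
Country B (domestic pressure low), facing Concede: Compromise gives 2, Escalate gives 9. Proposed Escalate is best. ✓
Country B (domestic pressure high), facing Concede: Compromise gives 12, Escalate gives 2. Proposed Compromise is best. ✓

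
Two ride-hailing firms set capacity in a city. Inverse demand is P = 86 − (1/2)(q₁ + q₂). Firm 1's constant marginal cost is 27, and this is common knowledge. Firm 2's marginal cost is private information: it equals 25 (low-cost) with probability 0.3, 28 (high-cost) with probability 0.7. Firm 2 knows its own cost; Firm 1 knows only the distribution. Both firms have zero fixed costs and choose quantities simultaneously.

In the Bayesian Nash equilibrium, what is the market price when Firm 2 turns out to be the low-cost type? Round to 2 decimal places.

45.65

Firm 2 with cost c maximizes (86 − (1/2)(q₁+q₂) − c)·q₂, giving q₂(c) = (86 − c − (1/2)q₁).
E[c₂] = 0.3·25 + 0.7·28 = 27.1
Firm 1's FOC against E[q₂] yields q₁ = (86 − 2·27 + E[c₂])/(3/2) = (86 − 54 + 27.1)/(3/2) = 39.4.
q₂(low-cost) = 41.3, so P = 86 − (1/2)·(39.4 + 41.3) = 45.65.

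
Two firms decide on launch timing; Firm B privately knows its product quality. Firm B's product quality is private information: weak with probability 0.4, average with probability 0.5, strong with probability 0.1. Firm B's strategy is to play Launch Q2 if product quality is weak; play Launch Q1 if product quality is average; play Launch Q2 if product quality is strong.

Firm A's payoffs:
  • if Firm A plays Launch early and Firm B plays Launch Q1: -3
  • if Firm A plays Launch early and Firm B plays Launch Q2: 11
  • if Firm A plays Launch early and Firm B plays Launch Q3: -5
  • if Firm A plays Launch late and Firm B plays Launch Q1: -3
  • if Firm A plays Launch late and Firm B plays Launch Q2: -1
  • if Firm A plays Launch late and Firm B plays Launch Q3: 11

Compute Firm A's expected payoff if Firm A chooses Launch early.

4

E[Launch early] = 0.4·11 + 0.5·(-3) + 0.1·11 = 4.4 + (-1.5) + 1.1 = 4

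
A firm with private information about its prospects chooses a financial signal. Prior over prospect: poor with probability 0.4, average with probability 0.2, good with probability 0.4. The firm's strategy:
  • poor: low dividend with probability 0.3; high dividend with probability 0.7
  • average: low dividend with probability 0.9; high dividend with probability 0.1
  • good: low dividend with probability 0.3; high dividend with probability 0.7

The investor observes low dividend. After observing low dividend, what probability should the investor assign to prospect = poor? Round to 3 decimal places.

Apply Bayes' rule using the sender's strategy as the likelihood.
P(low dividend) = 0.4·0.3 + 0.2·0.9 + 0.4·0.3 = 0.42
P(poor | low dividend) = (0.4·0.3) / 0.42 = 0.12 / 0.42 = 0.285714

0.286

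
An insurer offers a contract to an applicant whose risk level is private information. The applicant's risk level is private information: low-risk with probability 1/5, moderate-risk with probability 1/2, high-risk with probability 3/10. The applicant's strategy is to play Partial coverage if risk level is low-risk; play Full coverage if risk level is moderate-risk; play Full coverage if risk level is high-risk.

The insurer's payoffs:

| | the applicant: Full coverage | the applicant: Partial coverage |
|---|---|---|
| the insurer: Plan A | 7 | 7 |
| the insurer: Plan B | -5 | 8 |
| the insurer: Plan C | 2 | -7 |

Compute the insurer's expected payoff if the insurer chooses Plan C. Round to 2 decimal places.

0.20

E[Plan C] = 1/5·(-7) + 1/2·2 + 3/10·2 = (-7/5) + 1 + 3/5 = 1/5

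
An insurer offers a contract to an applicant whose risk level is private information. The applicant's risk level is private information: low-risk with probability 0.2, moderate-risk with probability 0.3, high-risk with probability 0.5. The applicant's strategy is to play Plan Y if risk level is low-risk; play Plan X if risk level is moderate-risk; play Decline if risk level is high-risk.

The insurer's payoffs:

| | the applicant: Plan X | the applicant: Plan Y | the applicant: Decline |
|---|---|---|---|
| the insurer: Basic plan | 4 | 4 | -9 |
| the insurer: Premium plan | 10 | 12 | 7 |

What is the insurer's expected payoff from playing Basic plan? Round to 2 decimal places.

-2.50

E[Basic plan] = 0.2·4 + 0.3·4 + 0.5·(-9) = 0.8 + 1.2 + (-4.5) = -2.5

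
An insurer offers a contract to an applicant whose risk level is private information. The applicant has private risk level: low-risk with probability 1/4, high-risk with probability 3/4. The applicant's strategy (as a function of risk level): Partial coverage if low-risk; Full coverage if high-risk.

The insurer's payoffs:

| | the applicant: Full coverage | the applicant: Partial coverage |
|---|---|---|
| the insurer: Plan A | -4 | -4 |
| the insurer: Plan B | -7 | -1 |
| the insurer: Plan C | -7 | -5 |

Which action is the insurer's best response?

E[Plan A] = 1/4·(-4) + 3/4·(-4) = -4
E[Plan B] = 1/4·(-1) + 3/4·(-7) = -11/2
E[Plan C] = 1/4·(-5) + 3/4·(-7) = -13/2
Best response: Plan A (-4 is the largest).

Plan A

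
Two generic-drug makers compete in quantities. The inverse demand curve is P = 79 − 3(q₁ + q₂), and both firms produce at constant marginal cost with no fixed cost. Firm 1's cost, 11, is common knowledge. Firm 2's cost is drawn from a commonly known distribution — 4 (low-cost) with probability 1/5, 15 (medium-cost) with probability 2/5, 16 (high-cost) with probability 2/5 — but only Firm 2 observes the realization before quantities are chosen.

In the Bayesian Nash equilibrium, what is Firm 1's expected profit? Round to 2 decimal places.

Firm 2 with cost c maximizes (79 − 3(q₁+q₂) − c)·q₂, giving q₂(c) = (79 − c − 3q₁)/6.
E[c₂] = 1/5·4 + 2/5·15 + 2/5·16 = 13.2
Firm 1's FOC against E[q₂] yields q₁ = (79 − 2·11 + E[c₂])/9 = (79 − 22 + 13.2)/9 = 7.8.
E[P] = 79 − 3·(q₁ + E[q₂]) = 34.4; Firm 1's expected profit = (E[P] − 11)·q₁ = (34.4 − 11)·7.8 = 182.52.

182.52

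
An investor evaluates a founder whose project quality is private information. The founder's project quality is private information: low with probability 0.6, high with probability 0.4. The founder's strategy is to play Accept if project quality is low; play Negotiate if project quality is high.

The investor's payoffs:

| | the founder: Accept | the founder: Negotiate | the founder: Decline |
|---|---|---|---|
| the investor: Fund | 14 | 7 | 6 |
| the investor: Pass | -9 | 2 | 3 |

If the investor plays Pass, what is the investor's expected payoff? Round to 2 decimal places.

-4.60

E[Pass] = 0.6·(-9) + 0.4·2 = (-5.4) + 0.8 = -4.6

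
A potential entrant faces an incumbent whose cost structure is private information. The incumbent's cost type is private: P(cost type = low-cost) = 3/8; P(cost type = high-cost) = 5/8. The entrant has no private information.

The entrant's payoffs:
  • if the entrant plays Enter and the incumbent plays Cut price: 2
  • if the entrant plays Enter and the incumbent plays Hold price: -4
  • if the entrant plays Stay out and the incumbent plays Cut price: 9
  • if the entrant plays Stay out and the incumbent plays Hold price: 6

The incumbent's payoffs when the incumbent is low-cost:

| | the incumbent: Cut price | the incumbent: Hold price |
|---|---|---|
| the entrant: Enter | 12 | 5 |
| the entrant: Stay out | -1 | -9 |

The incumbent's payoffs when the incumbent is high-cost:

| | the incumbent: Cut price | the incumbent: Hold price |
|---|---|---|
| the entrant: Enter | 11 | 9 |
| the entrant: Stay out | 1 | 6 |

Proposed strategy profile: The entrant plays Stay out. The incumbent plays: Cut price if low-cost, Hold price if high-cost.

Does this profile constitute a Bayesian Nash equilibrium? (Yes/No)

The entrant plays Stay out: E[Stay out] = 3/8·(9) + 5/8·(6) = 57/8; E[Enter] = -7/4. Best-responding. ✓
The incumbent (cost type low-cost), facing Stay out: Cut price gives -1, Hold price gives -9. Proposed Cut price is best. ✓
The incumbent (cost type high-cost), facing Stay out: Cut price gives 1, Hold price gives 6. Proposed Hold price is best. ✓

Yes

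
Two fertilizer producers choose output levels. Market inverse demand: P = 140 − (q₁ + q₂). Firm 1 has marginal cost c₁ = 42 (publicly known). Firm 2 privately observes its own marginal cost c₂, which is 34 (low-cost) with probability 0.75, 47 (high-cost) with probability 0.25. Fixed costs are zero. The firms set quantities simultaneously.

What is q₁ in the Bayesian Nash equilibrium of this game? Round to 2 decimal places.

Firm 2 with cost c maximizes (140 − (q₁+q₂) − c)·q₂, giving q₂(c) = (140 − c − q₁)/2.
E[c₂] = 0.75·34 + 0.25·47 = 37.25
Firm 1's FOC against E[q₂] yields q₁ = (140 − 2·42 + E[c₂])/3 = (140 − 84 + 37.25)/3 = 31.0833.

31.08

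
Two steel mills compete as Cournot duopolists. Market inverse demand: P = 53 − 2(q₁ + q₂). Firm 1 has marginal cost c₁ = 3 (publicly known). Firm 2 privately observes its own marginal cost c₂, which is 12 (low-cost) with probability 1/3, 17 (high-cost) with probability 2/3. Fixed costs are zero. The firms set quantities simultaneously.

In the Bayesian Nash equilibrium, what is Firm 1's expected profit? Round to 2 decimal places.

Firm 2 with cost c maximizes (53 − 2(q₁+q₂) − c)·q₂, giving q₂(c) = (53 − c − 2q₁)/4.
E[c₂] = 1/3·12 + 2/3·17 = 15.3333
Firm 1's FOC against E[q₂] yields q₁ = (53 − 2·3 + E[c₂])/6 = (53 − 6 + 15.3333)/6 = 10.3889.
E[P] = 53 − 2·(q₁ + E[q₂]) = 23.7778; Firm 1's expected profit = (E[P] − 3)·q₁ = (23.7778 − 3)·10.3889 = 215.858.

215.86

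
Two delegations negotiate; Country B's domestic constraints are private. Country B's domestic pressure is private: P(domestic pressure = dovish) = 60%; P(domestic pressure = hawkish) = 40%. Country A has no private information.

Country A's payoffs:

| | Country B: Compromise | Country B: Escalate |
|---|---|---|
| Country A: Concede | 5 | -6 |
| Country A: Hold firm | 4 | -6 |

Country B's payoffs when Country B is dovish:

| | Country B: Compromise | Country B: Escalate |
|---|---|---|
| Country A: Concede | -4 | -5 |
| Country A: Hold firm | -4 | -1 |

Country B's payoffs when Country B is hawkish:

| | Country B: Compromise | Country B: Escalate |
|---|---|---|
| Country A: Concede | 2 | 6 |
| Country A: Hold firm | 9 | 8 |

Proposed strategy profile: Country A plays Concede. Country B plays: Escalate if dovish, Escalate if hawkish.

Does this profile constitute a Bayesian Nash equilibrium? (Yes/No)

No

Country A plays Concede: E[Concede] = 0.6·(-6) + 0.4·(-6) = -6; E[Hold firm] = -6. Best-responding. ✓
Country B (domestic pressure dovish), facing Concede: Compromise gives -4, Escalate gives -5. Proposed Escalate is not best — profitable deviation exists. ✗
Country B (domestic pressure hawkish), facing Concede: Compromise gives 2, Escalate gives 6. Proposed Escalate is best. ✓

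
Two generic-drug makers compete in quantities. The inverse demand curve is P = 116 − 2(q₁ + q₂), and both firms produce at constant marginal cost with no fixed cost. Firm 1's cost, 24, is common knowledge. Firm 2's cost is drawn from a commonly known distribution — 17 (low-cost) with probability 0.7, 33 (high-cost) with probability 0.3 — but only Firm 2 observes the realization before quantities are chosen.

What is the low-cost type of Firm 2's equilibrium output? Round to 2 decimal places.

17.27

Each type of Firm 2 best-responds to q₁; Firm 1 best-responds to the expected q₂ over Firm 2's types.
Firm 2 with cost c maximizes (116 − 2(q₁+q₂) − c)·q₂, giving q₂(c) = (116 − c − 2q₁)/4.
E[c₂] = 0.7·17 + 0.3·33 = 21.8
Firm 1's FOC against E[q₂] yields q₁ = (116 − 2·24 + E[c₂])/6 = (116 − 48 + 21.8)/6 = 14.9667.
q₂(low-cost) = (116 − 17 − 2·14.9667)/4 = 17.2667.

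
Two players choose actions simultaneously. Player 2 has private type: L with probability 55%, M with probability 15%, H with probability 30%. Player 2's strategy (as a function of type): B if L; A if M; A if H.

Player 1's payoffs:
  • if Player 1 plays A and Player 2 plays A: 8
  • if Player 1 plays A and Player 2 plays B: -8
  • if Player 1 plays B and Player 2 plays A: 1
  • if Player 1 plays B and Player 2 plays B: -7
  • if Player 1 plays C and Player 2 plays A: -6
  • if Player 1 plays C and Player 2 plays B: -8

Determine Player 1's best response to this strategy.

A

Compute Player 1's expected payoff for each action, taking the expectation over Player 2's type.
E[A] = 0.55·(-8) + 0.15·(8) + 0.3·(8) = -0.8
E[B] = 0.55·(-7) + 0.15·(1) + 0.3·(1) = -3.4
E[C] = 0.55·(-8) + 0.15·(-6) + 0.3·(-6) = -7.1
Best response: A (-0.8 is the largest).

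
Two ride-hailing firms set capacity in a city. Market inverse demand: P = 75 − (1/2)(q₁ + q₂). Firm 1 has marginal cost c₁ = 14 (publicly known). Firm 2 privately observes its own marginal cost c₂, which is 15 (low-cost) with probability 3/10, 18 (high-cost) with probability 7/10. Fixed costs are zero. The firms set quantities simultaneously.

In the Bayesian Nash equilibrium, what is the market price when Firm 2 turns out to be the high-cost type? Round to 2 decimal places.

35.82

Type-c best response for Firm 2: q₂(c) = (75 − c) − q₁/2.
Firm 1 maximizes expected profit; its first-order condition is 75 − q₁ − (1/2)E[q₂] − 14 = 0.
Substituting E[q₂] and solving: E[c₂] = 17.1, so q₁ = (75 − 2·14 + 17.1)/(3/2) = 42.7333.
q₂(high-cost) = 35.6333, so P = 75 − (1/2)·(42.7333 + 35.6333) = 35.8167.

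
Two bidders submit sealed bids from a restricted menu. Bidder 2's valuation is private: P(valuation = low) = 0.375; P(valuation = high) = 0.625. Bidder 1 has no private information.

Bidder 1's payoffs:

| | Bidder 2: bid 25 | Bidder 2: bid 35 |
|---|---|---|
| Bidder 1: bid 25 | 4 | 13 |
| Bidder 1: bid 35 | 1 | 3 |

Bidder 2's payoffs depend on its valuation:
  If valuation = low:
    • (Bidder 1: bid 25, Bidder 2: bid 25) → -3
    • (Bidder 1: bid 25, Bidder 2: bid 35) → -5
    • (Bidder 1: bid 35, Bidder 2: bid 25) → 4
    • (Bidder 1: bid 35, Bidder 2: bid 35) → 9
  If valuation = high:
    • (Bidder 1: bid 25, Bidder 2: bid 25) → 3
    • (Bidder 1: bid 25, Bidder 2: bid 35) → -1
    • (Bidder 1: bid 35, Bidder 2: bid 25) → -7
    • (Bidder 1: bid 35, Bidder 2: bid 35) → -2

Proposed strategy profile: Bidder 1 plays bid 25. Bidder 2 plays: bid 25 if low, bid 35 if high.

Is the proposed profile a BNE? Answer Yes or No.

A profile is a BNE iff every type of every player is best-responding given beliefs about the other side.
Bidder 1 plays bid 25: E[bid 25] = 0.375·(4) + 0.625·(13) = 9.625; E[bid 35] = 2.25. Best-responding. ✓
Bidder 2 (valuation low), facing bid 25: bid 25 gives -3, bid 35 gives -5. Proposed bid 25 is best. ✓
Bidder 2 (valuation high), facing bid 25: bid 25 gives 3, bid 35 gives -1. Proposed bid 35 is not best — profitable deviation exists. ✗

No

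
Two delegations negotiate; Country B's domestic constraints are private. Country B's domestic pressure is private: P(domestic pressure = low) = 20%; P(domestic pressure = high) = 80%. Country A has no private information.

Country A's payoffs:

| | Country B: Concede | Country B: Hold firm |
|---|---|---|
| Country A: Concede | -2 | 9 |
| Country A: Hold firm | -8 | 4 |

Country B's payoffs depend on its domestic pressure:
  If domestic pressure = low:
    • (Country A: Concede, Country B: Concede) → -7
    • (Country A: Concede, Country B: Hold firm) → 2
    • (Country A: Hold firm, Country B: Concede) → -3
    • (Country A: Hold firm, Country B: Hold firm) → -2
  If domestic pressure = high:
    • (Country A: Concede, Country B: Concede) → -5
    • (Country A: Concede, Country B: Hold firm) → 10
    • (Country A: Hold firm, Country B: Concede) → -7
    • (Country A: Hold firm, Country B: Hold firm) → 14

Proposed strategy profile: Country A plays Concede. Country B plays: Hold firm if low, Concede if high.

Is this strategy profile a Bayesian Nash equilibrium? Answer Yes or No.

No

Country A plays Concede: E[Concede] = 0.2·(9) + 0.8·(-2) = 0.2; E[Hold firm] = -5.6. Best-responding. ✓
Country B (domestic pressure low), facing Concede: Concede gives -7, Hold firm gives 2. Proposed Hold firm is best. ✓
Country B (domestic pressure high), facing Concede: Concede gives -5, Hold firm gives 10. Proposed Concede is not best — profitable deviation exists. ✗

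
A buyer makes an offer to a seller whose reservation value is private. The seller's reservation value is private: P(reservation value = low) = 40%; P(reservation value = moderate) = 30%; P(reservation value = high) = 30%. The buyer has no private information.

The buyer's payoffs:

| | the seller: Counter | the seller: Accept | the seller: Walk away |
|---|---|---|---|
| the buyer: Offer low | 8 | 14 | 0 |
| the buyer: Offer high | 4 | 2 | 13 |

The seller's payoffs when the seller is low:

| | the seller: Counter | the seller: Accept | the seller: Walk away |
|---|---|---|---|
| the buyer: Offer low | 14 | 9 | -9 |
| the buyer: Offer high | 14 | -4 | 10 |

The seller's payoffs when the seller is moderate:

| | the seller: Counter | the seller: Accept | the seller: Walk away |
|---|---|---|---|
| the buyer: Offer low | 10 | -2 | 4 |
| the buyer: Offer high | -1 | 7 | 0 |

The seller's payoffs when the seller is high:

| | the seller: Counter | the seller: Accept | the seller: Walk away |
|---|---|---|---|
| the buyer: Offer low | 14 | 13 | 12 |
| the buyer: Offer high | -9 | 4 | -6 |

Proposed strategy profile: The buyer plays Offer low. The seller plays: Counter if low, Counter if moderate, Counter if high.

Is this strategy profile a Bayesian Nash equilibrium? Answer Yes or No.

A profile is a BNE iff every type of every player is best-responding given beliefs about the other side.
The buyer plays Offer low: E[Offer low] = 0.4·(8) + 0.3·(8) + 0.3·(8) = 8; E[Offer high] = 4. Best-responding. ✓
The seller (reservation value low), facing Offer low: Counter gives 14, Accept gives 9, Walk away gives -9. Proposed Counter is best. ✓
The seller (reservation value moderate), facing Offer low: Counter gives 10, Accept gives -2, Walk away gives 4. Proposed Counter is best. ✓
The seller (reservation value high), facing Offer low: Counter gives 14, Accept gives 13, Walk away gives 12. Proposed Counter is best. ✓

Yes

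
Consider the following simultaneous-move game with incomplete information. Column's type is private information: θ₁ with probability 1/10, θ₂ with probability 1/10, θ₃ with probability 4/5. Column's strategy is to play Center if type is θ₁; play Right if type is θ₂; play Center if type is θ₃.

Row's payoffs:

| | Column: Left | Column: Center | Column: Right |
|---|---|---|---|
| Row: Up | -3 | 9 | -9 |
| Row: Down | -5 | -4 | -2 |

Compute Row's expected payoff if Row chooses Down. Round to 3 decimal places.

E[Down] = 1/10·(-4) + 1/10·(-2) + 4/5·(-4) = (-2/5) + (-1/5) + (-16/5) = -19/5

-3.800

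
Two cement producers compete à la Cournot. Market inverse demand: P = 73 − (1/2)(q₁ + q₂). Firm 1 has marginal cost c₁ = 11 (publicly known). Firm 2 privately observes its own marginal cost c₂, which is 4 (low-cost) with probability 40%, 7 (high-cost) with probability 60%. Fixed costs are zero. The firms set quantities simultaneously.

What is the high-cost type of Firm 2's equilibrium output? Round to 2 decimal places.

47.07

Type-c best response for Firm 2: q₂(c) = (73 − c) − q₁/2.
Firm 1 maximizes expected profit; its first-order condition is 73 − q₁ − (1/2)E[q₂] − 11 = 0.
Substituting E[q₂] and solving: E[c₂] = 5.8, so q₁ = (73 − 2·11 + 5.8)/(3/2) = 37.8667.
q₂(high-cost) = (73 − 7 − (1/2)·37.8667) = 47.0667.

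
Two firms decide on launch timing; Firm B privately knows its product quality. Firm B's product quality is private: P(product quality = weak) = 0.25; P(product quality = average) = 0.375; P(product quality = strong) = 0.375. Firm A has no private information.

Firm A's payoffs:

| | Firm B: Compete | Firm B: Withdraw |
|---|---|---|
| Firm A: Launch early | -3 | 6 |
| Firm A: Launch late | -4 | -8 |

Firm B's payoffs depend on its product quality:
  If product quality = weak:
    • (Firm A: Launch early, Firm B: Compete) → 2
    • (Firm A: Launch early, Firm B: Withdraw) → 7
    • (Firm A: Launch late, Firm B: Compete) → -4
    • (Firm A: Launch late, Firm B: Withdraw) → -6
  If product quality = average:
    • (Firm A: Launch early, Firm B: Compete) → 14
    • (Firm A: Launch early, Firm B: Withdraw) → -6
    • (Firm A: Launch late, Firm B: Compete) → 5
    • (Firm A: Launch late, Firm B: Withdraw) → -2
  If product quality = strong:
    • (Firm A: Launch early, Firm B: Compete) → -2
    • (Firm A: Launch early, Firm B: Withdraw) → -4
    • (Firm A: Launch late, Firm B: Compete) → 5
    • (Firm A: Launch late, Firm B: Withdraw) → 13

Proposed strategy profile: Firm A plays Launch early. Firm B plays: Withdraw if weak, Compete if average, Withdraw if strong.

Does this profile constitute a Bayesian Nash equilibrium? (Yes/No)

No

A profile is a BNE iff every type of every player is best-responding given beliefs about the other side.
Firm A plays Launch early: E[Launch early] = 0.25·(6) + 0.375·(-3) + 0.375·(6) = 2.625; E[Launch late] = -6.5. Best-responding. ✓
Firm B (product quality weak), facing Launch early: Compete gives 2, Withdraw gives 7. Proposed Withdraw is best. ✓
Firm B (product quality average), facing Launch early: Compete gives 14, Withdraw gives -6. Proposed Compete is best. ✓
Firm B (product quality strong), facing Launch early: Compete gives -2, Withdraw gives -4. Proposed Withdraw is not best — profitable deviation exists. ✗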